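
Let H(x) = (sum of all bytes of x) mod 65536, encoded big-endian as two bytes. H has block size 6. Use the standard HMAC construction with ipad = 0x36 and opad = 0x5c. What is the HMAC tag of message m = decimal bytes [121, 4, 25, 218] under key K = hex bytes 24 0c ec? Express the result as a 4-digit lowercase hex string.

Key hex bytes 24 0c ec is 3 bytes ≤ B = 6; zero-pad to 6 bytes: K' = 24 0c ec 00 00 00.
K' ⊕ ipad = 12 3a da 36 36 36.  K' ⊕ opad = 78 50 b0 5c 5c 5c.
Inner input = (K'⊕ipad) ∥ m = 12 3a da 36 36 36 ∥ 79 04 19 da.
Inner hash: sum = 18+58+218+54+54+54+121+4+25+218 = 824 → 03 38.
Outer input = (K'⊕opad) ∥ inner = 78 50 b0 5c 5c 5c ∥ 03 38.
Outer hash (tag): sum = 120+80+176+92+92+92+3+56 = 711 → 02 c7.

02c7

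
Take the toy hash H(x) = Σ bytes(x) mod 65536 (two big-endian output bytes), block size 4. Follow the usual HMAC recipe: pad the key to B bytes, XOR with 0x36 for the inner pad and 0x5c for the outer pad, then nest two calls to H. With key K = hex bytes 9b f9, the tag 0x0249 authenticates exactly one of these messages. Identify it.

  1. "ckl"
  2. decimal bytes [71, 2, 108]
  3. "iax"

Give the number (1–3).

Key hex bytes 9b f9 is 2 bytes ≤ B = 4; zero-pad to 4 bytes: K' = 9b f9 00 00.
K' ⊕ ipad = ad cf 36 36; K' ⊕ opad = c7 a5 5c 5c.
m1: inner = H(ad cf 36 36 63 6b 6c) = 03 22; tag = H(c7 a5 5c 5c 03 22) = 0249 ← matches
m2: inner = H(ad cf 36 36 47 02 6c) = 02 9d; tag = H(c7 a5 5c 5c 02 9d) = 02c3
m3: inner = H(ad cf 36 36 69 61 78) = 03 2a; tag = H(c7 a5 5c 5c 03 2a) = 0251

1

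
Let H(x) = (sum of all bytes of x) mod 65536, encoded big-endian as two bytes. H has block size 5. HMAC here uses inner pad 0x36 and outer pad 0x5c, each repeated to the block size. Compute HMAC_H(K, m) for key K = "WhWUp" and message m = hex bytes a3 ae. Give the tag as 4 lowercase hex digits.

Key "WhWUp" = 57 68 57 55 70 is exactly B = 5 bytes: K' = 57 68 57 55 70.
K' ⊕ ipad = 61 5e 61 63 46.  K' ⊕ opad = 0b 34 0b 09 2c.
Inner input = (K'⊕ipad) ∥ m = 61 5e 61 63 46 ∥ a3 ae.
Inner hash: sum = 97+94+97+99+70+163+174 = 794 → 03 1a.
Outer input = (K'⊕opad) ∥ inner = 0b 34 0b 09 2c ∥ 03 1a.
Outer hash (tag): sum = 11+52+11+9+44+3+26 = 156 → 00 9c.

009c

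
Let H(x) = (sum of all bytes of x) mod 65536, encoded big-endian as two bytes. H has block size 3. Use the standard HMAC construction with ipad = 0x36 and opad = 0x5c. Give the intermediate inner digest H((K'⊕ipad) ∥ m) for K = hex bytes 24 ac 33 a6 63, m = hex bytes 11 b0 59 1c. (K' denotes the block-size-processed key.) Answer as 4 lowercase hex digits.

01da

Key hex bytes 24 ac 33 a6 63 is 5 bytes > B = 3, so hash it first: H(key) = 02 0c, then zero-pad to 3 bytes: K' = 02 0c 00.
K' ⊕ ipad = 34 3a 36.
Inner input = 34 3a 36 ∥ 11 b0 59 1c.
Inner hash: sum = 52+58+54+17+176+89+28 = 474 → 01 da.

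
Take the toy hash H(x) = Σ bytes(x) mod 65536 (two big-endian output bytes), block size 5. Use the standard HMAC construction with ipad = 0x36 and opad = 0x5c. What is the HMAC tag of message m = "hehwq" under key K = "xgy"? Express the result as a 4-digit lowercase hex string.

Key "xgy" = 78 67 79 is 3 bytes ≤ B = 5; zero-pad to 5 bytes: K' = 78 67 79 00 00.
K' ⊕ ipad = 4e 51 4f 36 36.  K' ⊕ opad = 24 3b 25 5c 5c.
Inner input = (K'⊕ipad) ∥ m = 4e 51 4f 36 36 ∥ 68 65 68 77 71.
Inner hash: sum = 78+81+79+54+54+104+101+104+119+113 = 887 → 03 77.
Outer input = (K'⊕opad) ∥ inner = 24 3b 25 5c 5c ∥ 03 77.
Outer hash (tag): sum = 36+59+37+92+92+3+119 = 438 → 01 b6.

01b6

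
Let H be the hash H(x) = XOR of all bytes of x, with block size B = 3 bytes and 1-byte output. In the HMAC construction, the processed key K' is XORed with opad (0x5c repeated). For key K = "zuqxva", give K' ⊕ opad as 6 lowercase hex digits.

Key "zuqxva" = 7a 75 71 78 76 61 is 6 bytes > B = 3, so hash it first: H(key) = 11, then zero-pad to 3 bytes: K' = 11 00 00.
XOR each byte with 0x5c: 11⊕5c=4d, 00⊕5c=5c, 00⊕5c=5c.

4d5c5c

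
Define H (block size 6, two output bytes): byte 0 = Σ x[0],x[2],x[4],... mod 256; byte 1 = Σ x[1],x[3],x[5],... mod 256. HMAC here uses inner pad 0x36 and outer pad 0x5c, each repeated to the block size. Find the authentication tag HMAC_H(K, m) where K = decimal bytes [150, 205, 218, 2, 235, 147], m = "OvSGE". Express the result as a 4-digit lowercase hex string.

574f

Key decimal bytes [150, 205, 218, 2, 235, 147] = 96 cd da 02 eb 93 is exactly B = 6 bytes: K' = 96 cd da 02 eb 93.
K' ⊕ ipad = a0 fb ec 34 dd a5.  K' ⊕ opad = ca 91 86 5e b7 cf.
Inner input = (K'⊕ipad) ∥ m = a0 fb ec 34 dd a5 ∥ 4f 76 53 47 45.
Inner hash: even-index sum = 848 mod 256 = 80; odd-index sum = 657 mod 256 = 145 → 50 91.
Outer input = (K'⊕opad) ∥ inner = ca 91 86 5e b7 cf ∥ 50 91.
Outer hash (tag): even-index sum = 599 mod 256 = 87; odd-index sum = 591 mod 256 = 79 → 57 4f.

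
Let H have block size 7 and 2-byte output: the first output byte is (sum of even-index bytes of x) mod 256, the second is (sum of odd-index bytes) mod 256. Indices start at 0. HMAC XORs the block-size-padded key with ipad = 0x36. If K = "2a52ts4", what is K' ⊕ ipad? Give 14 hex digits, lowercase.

04570304424502

Key "2a52ts4" = 32 61 35 32 74 73 34 is exactly B = 7 bytes: K' = 32 61 35 32 74 73 34.
XOR each byte with 0x36: 32⊕36=04, 61⊕36=57, 35⊕36=03, 32⊕36=04, 74⊕36=42, 73⊕36=45, 34⊕36=02.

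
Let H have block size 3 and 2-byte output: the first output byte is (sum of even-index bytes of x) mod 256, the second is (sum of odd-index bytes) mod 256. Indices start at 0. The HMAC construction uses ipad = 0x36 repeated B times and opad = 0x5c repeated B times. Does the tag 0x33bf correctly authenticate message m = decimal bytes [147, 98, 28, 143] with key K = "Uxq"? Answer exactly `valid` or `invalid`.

Key "Uxq" = 55 78 71 is exactly B = 3 bytes: K' = 55 78 71.
K' ⊕ ipad = 63 4e 47; K' ⊕ opad = 09 24 2d.
Inner hash: even-index sum = 411 mod 256 = 155; odd-index sum = 253 mod 256 = 253 → 9b fd.
Outer hash (recomputed tag): even-index sum = 307 mod 256 = 51; odd-index sum = 191 mod 256 = 191 → 33 bf.
Recomputed tag = 33bf; claimed = 33bf → match.

valid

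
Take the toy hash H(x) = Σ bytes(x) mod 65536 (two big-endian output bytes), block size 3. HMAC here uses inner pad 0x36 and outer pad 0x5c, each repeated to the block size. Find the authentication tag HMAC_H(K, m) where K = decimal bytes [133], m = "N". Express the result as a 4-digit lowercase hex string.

Key decimal bytes [133] = 85 is 1 byte ≤ B = 3; zero-pad to 3 bytes: K' = 85 00 00.
K' ⊕ ipad = b3 36 36.  K' ⊕ opad = d9 5c 5c.
Inner input = (K'⊕ipad) ∥ m = b3 36 36 ∥ 4e.
Inner hash: sum = 179+54+54+78 = 365 → 01 6d.
Outer input = (K'⊕opad) ∥ inner = d9 5c 5c ∥ 01 6d.
Outer hash (tag): sum = 217+92+92+1+109 = 511 → 01 ff.

01ff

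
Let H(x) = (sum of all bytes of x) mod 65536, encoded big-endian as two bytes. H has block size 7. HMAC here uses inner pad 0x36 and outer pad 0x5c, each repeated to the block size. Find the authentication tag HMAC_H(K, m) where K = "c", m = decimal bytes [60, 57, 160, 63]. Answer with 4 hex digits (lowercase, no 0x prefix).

Key "c" = 63 is 1 byte ≤ B = 7; zero-pad to 7 bytes: K' = 63 00 00 00 00 00 00.
K' ⊕ ipad = 55 36 36 36 36 36 36.  K' ⊕ opad = 3f 5c 5c 5c 5c 5c 5c.
Inner input = (K'⊕ipad) ∥ m = 55 36 36 36 36 36 36 ∥ 3c 39 a0 3f.
Inner hash: sum = 85+54+54+54+54+54+54+60+57+160+63 = 749 → 02 ed.
Outer input = (K'⊕opad) ∥ inner = 3f 5c 5c 5c 5c 5c 5c ∥ 02 ed.
Outer hash (tag): sum = 63+92+92+92+92+92+92+2+237 = 854 → 03 56.

0356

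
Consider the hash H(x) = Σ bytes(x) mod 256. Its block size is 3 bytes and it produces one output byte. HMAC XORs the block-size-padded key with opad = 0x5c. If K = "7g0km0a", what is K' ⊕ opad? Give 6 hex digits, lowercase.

Key "7g0km0a" = 37 67 30 6b 6d 30 61 is 7 bytes > B = 3, so hash it first: H(key) = 37, then zero-pad to 3 bytes: K' = 37 00 00.
XOR each byte with 0x5c: 37⊕5c=6b, 00⊕5c=5c, 00⊕5c=5c.

6b5c5c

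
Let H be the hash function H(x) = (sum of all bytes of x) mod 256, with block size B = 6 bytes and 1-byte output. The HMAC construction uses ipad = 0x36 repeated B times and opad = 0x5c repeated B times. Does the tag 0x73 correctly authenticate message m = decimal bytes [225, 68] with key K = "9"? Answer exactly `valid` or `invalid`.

Key "9" = 39 is 1 byte ≤ B = 6; zero-pad to 6 bytes: K' = 39 00 00 00 00 00.
K' ⊕ ipad = 0f 36 36 36 36 36; K' ⊕ opad = 65 5c 5c 5c 5c 5c.
Inner hash: sum = 15+54+54+54+54+54+225+68 = 578; mod 256 = 66 → 42.
Outer hash (recomputed tag): sum = 101+92+92+92+92+92+66 = 627; mod 256 = 115 → 73.
Recomputed tag = 73; claimed = 73 → match.

valid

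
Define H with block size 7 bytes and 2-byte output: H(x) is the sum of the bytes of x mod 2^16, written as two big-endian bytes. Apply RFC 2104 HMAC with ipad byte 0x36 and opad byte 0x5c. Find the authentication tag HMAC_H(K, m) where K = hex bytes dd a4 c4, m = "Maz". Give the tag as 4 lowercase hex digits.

03f4

Key hex bytes dd a4 c4 is 3 bytes ≤ B = 7; zero-pad to 7 bytes: K' = dd a4 c4 00 00 00 00.
K' ⊕ ipad = eb 92 f2 36 36 36 36.  K' ⊕ opad = 81 f8 98 5c 5c 5c 5c.
Inner input = (K'⊕ipad) ∥ m = eb 92 f2 36 36 36 36 ∥ 4d 61 7a.
Inner hash: sum = 235+146+242+54+54+54+54+77+97+122 = 1135 → 04 6f.
Outer input = (K'⊕opad) ∥ inner = 81 f8 98 5c 5c 5c 5c ∥ 04 6f.
Outer hash (tag): sum = 129+248+152+92+92+92+92+4+111 = 1012 → 03 f4.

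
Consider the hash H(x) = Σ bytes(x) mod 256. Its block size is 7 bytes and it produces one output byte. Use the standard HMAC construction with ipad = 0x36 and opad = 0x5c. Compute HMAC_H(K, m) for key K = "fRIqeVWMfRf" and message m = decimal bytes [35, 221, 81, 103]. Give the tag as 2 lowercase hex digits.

Key "fRIqeVWMfRf" = 66 52 49 71 65 56 57 4d 66 52 66 is 11 bytes > B = 7, so hash it first: H(key) = ef, then zero-pad to 7 bytes: K' = ef 00 00 00 00 00 00.
K' ⊕ ipad = d9 36 36 36 36 36 36.  K' ⊕ opad = b3 5c 5c 5c 5c 5c 5c.
Inner input = (K'⊕ipad) ∥ m = d9 36 36 36 36 36 36 ∥ 23 dd 51 67.
Inner hash: sum = 217+54+54+54+54+54+54+35+221+81+103 = 981; mod 256 = 213 → d5.
Outer input = (K'⊕opad) ∥ inner = b3 5c 5c 5c 5c 5c 5c ∥ d5.
Outer hash (tag): sum = 179+92+92+92+92+92+92+213 = 944; mod 256 = 176 → b0.

b0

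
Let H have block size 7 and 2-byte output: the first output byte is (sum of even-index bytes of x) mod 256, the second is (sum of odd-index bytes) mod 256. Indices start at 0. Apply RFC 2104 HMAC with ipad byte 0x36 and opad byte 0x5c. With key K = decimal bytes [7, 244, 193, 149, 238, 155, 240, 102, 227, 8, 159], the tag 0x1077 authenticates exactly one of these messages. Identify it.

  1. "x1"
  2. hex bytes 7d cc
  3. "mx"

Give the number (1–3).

1

Key decimal bytes [7, 244, 193, 149, 238, 155, 240, 102, 227, 8, 159] = 07 f4 c1 95 ee 9b f0 66 e3 08 9f is 11 bytes > B = 7, so hash it first: H(key) = 28 92, then zero-pad to 7 bytes: K' = 28 92 00 00 00 00 00.
K' ⊕ ipad = 1e a4 36 36 36 36 36; K' ⊕ opad = 74 ce 5c 5c 5c 5c 5c.
m1: inner = H(1e a4 36 36 36 36 36 78 31) = f1 88; tag = H(74 ce 5c 5c 5c 5c 5c f1 88) = 1077 ← matches
m2: inner = H(1e a4 36 36 36 36 36 7d cc) = 8c 8d; tag = H(74 ce 5c 5c 5c 5c 5c 8c 8d) = 1512
m3: inner = H(1e a4 36 36 36 36 36 6d 78) = 38 7d; tag = H(74 ce 5c 5c 5c 5c 5c 38 7d) = 05be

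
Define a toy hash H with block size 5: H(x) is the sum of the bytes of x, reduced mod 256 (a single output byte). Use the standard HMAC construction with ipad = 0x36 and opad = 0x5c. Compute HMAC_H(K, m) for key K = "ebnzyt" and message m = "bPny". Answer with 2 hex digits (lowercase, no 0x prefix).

Key "ebnzyt" = 65 62 6e 7a 79 74 is 6 bytes > B = 5, so hash it first: H(key) = 9c, then zero-pad to 5 bytes: K' = 9c 00 00 00 00.
K' ⊕ ipad = aa 36 36 36 36.  K' ⊕ opad = c0 5c 5c 5c 5c.
Inner input = (K'⊕ipad) ∥ m = aa 36 36 36 36 ∥ 62 50 6e 79.
Inner hash: sum = 170+54+54+54+54+98+80+110+121 = 795; mod 256 = 27 → 1b.
Outer input = (K'⊕opad) ∥ inner = c0 5c 5c 5c 5c ∥ 1b.
Outer hash (tag): sum = 192+92+92+92+92+27 = 587; mod 256 = 75 → 4b.

4b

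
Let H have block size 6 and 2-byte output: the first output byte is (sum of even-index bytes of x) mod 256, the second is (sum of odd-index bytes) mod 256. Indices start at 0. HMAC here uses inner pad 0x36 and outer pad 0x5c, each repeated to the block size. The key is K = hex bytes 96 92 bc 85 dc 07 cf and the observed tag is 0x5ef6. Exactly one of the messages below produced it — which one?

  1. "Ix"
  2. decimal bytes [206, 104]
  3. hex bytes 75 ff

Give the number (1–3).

2

Key hex bytes 96 92 bc 85 dc 07 cf is 7 bytes > B = 6, so hash it first: H(key) = fd 1e, then zero-pad to 6 bytes: K' = fd 1e 00 00 00 00.
K' ⊕ ipad = cb 28 36 36 36 36; K' ⊕ opad = a1 42 5c 5c 5c 5c.
m1: inner = H(cb 28 36 36 36 36 49 78) = 80 0c; tag = H(a1 42 5c 5c 5c 5c 80 0c) = d906
m2: inner = H(cb 28 36 36 36 36 ce 68) = 05 fc; tag = H(a1 42 5c 5c 5c 5c 05 fc) = 5ef6 ← matches
m3: inner = H(cb 28 36 36 36 36 75 ff) = ac 93; tag = H(a1 42 5c 5c 5c 5c ac 93) = 058d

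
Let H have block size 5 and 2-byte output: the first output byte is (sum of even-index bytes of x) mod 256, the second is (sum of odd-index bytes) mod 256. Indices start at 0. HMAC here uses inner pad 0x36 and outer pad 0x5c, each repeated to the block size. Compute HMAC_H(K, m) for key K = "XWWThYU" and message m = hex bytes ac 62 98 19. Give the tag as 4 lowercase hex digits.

94f5

Key "XWWThYU" = 58 57 57 54 68 59 55 is 7 bytes > B = 5, so hash it first: H(key) = 6c 04, then zero-pad to 5 bytes: K' = 6c 04 00 00 00.
K' ⊕ ipad = 5a 32 36 36 36.  K' ⊕ opad = 30 58 5c 5c 5c.
Inner input = (K'⊕ipad) ∥ m = 5a 32 36 36 36 ∥ ac 62 98 19.
Inner hash: even-index sum = 321 mod 256 = 65; odd-index sum = 428 mod 256 = 172 → 41 ac.
Outer input = (K'⊕opad) ∥ inner = 30 58 5c 5c 5c ∥ 41 ac.
Outer hash (tag): even-index sum = 404 mod 256 = 148; odd-index sum = 245 mod 256 = 245 → 94 f5.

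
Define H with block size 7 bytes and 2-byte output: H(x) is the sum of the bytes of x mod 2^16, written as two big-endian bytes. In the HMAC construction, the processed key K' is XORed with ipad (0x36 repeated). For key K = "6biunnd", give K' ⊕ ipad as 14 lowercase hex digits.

00545f43585852

Key "6biunnd" = 36 62 69 75 6e 6e 64 is exactly B = 7 bytes: K' = 36 62 69 75 6e 6e 64.
XOR each byte with 0x36: 36⊕36=00, 62⊕36=54, 69⊕36=5f, 75⊕36=43, 6e⊕36=58, 6e⊕36=58, 64⊕36=52.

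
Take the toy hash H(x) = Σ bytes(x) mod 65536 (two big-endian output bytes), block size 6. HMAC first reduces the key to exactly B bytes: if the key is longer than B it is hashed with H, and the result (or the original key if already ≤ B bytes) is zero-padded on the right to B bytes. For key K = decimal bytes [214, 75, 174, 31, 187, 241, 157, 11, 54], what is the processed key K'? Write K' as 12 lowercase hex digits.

047800000000

|K| = 9 > B = 6, so first hash the key.
H(K): sum = 214+75+174+31+187+241+157+11+54 = 1144 → 04 78.
Zero-pad H(K) = 04 78 to 6 bytes: K' = 04 78 00 00 00 00.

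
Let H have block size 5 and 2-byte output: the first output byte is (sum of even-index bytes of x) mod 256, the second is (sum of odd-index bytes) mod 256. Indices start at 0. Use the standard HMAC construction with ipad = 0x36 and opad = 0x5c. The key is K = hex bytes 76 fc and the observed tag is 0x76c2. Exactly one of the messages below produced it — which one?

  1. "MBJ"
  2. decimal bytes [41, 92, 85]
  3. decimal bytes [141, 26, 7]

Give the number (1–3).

Key hex bytes 76 fc is 2 bytes ≤ B = 5; zero-pad to 5 bytes: K' = 76 fc 00 00 00.
K' ⊕ ipad = 40 ca 36 36 36; K' ⊕ opad = 2a a0 5c 5c 5c.
m1: inner = H(40 ca 36 36 36 4d 42 4a) = ee 97; tag = H(2a a0 5c 5c 5c ee 97) = 79ea
m2: inner = H(40 ca 36 36 36 29 5c 55) = 08 7e; tag = H(2a a0 5c 5c 5c 08 7e) = 6004
m3: inner = H(40 ca 36 36 36 8d 1a 07) = c6 94; tag = H(2a a0 5c 5c 5c c6 94) = 76c2 ← matches

3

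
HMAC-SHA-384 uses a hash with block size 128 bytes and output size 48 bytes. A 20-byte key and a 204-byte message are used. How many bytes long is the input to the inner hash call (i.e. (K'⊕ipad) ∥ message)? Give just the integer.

Key is 20 ≤ 128 bytes, zero-padded: |K'| = 128.
Inner input = (K'⊕ipad) ∥ m → 128 + 204 = 332 bytes.

332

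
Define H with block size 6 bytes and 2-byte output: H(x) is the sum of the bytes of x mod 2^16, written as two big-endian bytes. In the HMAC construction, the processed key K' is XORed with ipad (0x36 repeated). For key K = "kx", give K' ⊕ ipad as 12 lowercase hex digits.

Key "kx" = 6b 78 is 2 bytes ≤ B = 6; zero-pad to 6 bytes: K' = 6b 78 00 00 00 00.
XOR each byte with 0x36: 6b⊕36=5d, 78⊕36=4e, 00⊕36=36, 00⊕36=36, 00⊕36=36, 00⊕36=36.

5d4e36363636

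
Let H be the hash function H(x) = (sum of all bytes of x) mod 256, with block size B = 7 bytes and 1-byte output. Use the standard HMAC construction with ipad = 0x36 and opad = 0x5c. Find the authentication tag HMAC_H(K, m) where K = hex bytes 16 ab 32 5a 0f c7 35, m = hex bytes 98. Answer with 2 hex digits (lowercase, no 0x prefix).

Key hex bytes 16 ab 32 5a 0f c7 35 is exactly B = 7 bytes: K' = 16 ab 32 5a 0f c7 35.
K' ⊕ ipad = 20 9d 04 6c 39 f1 03.  K' ⊕ opad = 4a f7 6e 06 53 9b 69.
Inner input = (K'⊕ipad) ∥ m = 20 9d 04 6c 39 f1 03 ∥ 98.
Inner hash: sum = 32+157+4+108+57+241+3+152 = 754; mod 256 = 242 → f2.
Outer input = (K'⊕opad) ∥ inner = 4a f7 6e 06 53 9b 69 ∥ f2.
Outer hash (tag): sum = 74+247+110+6+83+155+105+242 = 1022; mod 256 = 254 → fe.

fe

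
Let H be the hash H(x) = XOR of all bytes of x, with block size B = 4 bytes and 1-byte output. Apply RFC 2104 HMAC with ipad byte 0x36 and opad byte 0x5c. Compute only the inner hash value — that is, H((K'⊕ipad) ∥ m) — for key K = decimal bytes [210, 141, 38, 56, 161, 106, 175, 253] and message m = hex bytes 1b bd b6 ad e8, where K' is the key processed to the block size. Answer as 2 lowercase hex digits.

Key decimal bytes [210, 141, 38, 56, 161, 106, 175, 253] = d2 8d 26 38 a1 6a af fd is 8 bytes > B = 4, so hash it first: H(key) = d8, then zero-pad to 4 bytes: K' = d8 00 00 00.
K' ⊕ ipad = ee 36 36 36.
Inner input = ee 36 36 36 ∥ 1b bd b6 ad e8.
Inner hash: XOR ee⊕36⊕36⊕36⊕1b⊕bd⊕b6⊕ad⊕e8 = 8d.

8d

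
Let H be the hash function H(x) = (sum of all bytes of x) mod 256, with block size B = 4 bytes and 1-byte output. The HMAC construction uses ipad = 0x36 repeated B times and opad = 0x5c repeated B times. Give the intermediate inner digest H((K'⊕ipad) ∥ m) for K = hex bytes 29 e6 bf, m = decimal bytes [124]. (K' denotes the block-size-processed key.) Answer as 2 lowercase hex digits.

2a

Key hex bytes 29 e6 bf is 3 bytes ≤ B = 4; zero-pad to 4 bytes: K' = 29 e6 bf 00.
K' ⊕ ipad = 1f d0 89 36.
Inner input = 1f d0 89 36 ∥ 7c.
Inner hash: sum = 31+208+137+54+124 = 554; mod 256 = 42 → 2a.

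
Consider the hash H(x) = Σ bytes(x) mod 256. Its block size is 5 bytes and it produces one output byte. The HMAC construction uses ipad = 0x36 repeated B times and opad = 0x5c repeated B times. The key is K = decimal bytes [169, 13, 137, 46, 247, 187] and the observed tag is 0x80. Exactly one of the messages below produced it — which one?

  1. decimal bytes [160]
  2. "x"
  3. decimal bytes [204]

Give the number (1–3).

3

Key decimal bytes [169, 13, 137, 46, 247, 187] = a9 0d 89 2e f7 bb is 6 bytes > B = 5, so hash it first: H(key) = 1f, then zero-pad to 5 bytes: K' = 1f 00 00 00 00.
K' ⊕ ipad = 29 36 36 36 36; K' ⊕ opad = 43 5c 5c 5c 5c.
m1: inner = H(29 36 36 36 36 a0) = a1; tag = H(43 5c 5c 5c 5c a1) = 54
m2: inner = H(29 36 36 36 36 78) = 79; tag = H(43 5c 5c 5c 5c 79) = 2c
m3: inner = H(29 36 36 36 36 cc) = cd; tag = H(43 5c 5c 5c 5c cd) = 80 ← matches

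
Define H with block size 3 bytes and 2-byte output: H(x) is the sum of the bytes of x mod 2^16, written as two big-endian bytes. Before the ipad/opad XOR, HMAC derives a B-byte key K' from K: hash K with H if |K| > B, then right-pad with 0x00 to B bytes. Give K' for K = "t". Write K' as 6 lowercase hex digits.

740000

Key "t" = 74 is 1 byte ≤ B = 3; zero-pad to 3 bytes: K' = 74 00 00.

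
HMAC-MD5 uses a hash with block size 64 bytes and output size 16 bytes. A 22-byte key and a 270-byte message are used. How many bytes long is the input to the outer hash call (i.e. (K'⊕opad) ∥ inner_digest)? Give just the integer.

Key is 22 ≤ 64 bytes, zero-padded: |K'| = 64.
Outer input = (K'⊕opad) ∥ H(inner) → 64 + 16 = 80 bytes.

80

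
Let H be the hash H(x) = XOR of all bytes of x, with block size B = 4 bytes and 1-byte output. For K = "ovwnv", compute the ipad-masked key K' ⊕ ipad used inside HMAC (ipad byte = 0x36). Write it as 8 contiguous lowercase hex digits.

Key "ovwnv" = 6f 76 77 6e 76 is 5 bytes > B = 4, so hash it first: H(key) = 76, then zero-pad to 4 bytes: K' = 76 00 00 00.
XOR each byte with 0x36: 76⊕36=40, 00⊕36=36, 00⊕36=36, 00⊕36=36.

40363636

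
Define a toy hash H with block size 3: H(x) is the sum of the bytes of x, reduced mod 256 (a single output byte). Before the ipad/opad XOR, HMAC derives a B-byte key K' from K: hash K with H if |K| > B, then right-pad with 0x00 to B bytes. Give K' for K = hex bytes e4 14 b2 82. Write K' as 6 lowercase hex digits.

|K| = 4 > B = 3, so first hash the key.
H(K): sum = 228+20+178+130 = 556; mod 256 = 44 → 2c.
Zero-pad H(K) = 2c to 3 bytes: K' = 2c 00 00.

2c0000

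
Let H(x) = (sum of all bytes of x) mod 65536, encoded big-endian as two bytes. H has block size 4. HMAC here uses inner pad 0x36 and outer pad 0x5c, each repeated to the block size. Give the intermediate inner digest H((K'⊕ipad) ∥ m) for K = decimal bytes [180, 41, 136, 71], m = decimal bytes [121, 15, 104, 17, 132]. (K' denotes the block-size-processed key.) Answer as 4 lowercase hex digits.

Key decimal bytes [180, 41, 136, 71] = b4 29 88 47 is exactly B = 4 bytes: K' = b4 29 88 47.
K' ⊕ ipad = 82 1f be 71.
Inner input = 82 1f be 71 ∥ 79 0f 68 11 84.
Inner hash: sum = 130+31+190+113+121+15+104+17+132 = 853 → 03 55.

0355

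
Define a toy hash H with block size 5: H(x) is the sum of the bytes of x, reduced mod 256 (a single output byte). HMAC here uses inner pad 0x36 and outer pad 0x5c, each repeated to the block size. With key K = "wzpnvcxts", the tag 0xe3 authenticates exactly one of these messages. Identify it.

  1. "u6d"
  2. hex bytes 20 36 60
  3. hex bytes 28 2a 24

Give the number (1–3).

1

Key "wzpnvcxts" = 77 7a 70 6e 76 63 78 74 73 is 9 bytes > B = 5, so hash it first: H(key) = 07, then zero-pad to 5 bytes: K' = 07 00 00 00 00.
K' ⊕ ipad = 31 36 36 36 36; K' ⊕ opad = 5b 5c 5c 5c 5c.
m1: inner = H(31 36 36 36 36 75 36 64) = 18; tag = H(5b 5c 5c 5c 5c 18) = e3 ← matches
m2: inner = H(31 36 36 36 36 20 36 60) = bf; tag = H(5b 5c 5c 5c 5c bf) = 8a
m3: inner = H(31 36 36 36 36 28 2a 24) = 7f; tag = H(5b 5c 5c 5c 5c 7f) = 4a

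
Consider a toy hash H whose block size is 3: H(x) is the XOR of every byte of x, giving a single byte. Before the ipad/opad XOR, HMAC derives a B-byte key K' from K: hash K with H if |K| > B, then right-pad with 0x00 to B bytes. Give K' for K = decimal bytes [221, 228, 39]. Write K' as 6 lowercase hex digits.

dde427

Key decimal bytes [221, 228, 39] = dd e4 27 is exactly B = 3 bytes: K' = dd e4 27.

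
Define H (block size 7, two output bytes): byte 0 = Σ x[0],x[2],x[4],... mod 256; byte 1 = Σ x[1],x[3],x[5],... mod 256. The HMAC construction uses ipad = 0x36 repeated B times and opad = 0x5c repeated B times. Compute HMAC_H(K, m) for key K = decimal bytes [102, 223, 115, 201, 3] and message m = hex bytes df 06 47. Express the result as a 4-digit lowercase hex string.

Key decimal bytes [102, 223, 115, 201, 3] = 66 df 73 c9 03 is 5 bytes ≤ B = 7; zero-pad to 7 bytes: K' = 66 df 73 c9 03 00 00.
K' ⊕ ipad = 50 e9 45 ff 35 36 36.  K' ⊕ opad = 3a 83 2f 95 5f 5c 5c.
Inner input = (K'⊕ipad) ∥ m = 50 e9 45 ff 35 36 36 ∥ df 06 47.
Inner hash: even-index sum = 262 mod 256 = 6; odd-index sum = 836 mod 256 = 68 → 06 44.
Outer input = (K'⊕opad) ∥ inner = 3a 83 2f 95 5f 5c 5c ∥ 06 44.
Outer hash (tag): even-index sum = 360 mod 256 = 104; odd-index sum = 378 mod 256 = 122 → 68 7a.

687a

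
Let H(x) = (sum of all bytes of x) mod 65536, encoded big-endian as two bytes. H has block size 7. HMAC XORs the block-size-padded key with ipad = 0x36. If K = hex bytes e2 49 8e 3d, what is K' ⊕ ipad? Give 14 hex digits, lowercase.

Key hex bytes e2 49 8e 3d is 4 bytes ≤ B = 7; zero-pad to 7 bytes: K' = e2 49 8e 3d 00 00 00.
XOR each byte with 0x36: e2⊕36=d4, 49⊕36=7f, 8e⊕36=b8, 3d⊕36=0b, 00⊕36=36, 00⊕36=36, 00⊕36=36.

d47fb80b363636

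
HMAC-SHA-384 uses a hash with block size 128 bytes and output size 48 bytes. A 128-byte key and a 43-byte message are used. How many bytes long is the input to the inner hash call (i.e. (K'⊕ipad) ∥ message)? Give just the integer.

171

Key is 128 ≤ 128 bytes, zero-padded: |K'| = 128.
Inner input = (K'⊕ipad) ∥ m → 128 + 43 = 171 bytes.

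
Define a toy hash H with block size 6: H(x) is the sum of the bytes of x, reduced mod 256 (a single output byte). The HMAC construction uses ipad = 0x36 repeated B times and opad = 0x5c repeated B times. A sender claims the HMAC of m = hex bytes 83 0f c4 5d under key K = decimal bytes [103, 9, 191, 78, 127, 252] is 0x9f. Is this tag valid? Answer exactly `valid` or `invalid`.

valid

Key decimal bytes [103, 9, 191, 78, 127, 252] = 67 09 bf 4e 7f fc is exactly B = 6 bytes: K' = 67 09 bf 4e 7f fc.
K' ⊕ ipad = 51 3f 89 78 49 ca; K' ⊕ opad = 3b 55 e3 12 23 a0.
Inner hash: sum = 81+63+137+120+73+202+131+15+196+93 = 1111; mod 256 = 87 → 57.
Outer hash (recomputed tag): sum = 59+85+227+18+35+160+87 = 671; mod 256 = 159 → 9f.
Recomputed tag = 9f; claimed = 9f → match.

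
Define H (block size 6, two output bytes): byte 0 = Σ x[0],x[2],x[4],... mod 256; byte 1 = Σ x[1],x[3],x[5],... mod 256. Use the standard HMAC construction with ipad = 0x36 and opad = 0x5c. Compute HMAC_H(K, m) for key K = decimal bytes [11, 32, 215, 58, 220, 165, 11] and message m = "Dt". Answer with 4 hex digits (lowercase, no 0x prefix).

fc04

Key decimal bytes [11, 32, 215, 58, 220, 165, 11] = 0b 20 d7 3a dc a5 0b is 7 bytes > B = 6, so hash it first: H(key) = c9 ff, then zero-pad to 6 bytes: K' = c9 ff 00 00 00 00.
K' ⊕ ipad = ff c9 36 36 36 36.  K' ⊕ opad = 95 a3 5c 5c 5c 5c.
Inner input = (K'⊕ipad) ∥ m = ff c9 36 36 36 36 ∥ 44 74.
Inner hash: even-index sum = 431 mod 256 = 175; odd-index sum = 425 mod 256 = 169 → af a9.
Outer input = (K'⊕opad) ∥ inner = 95 a3 5c 5c 5c 5c ∥ af a9.
Outer hash (tag): even-index sum = 508 mod 256 = 252; odd-index sum = 516 mod 256 = 4 → fc 04.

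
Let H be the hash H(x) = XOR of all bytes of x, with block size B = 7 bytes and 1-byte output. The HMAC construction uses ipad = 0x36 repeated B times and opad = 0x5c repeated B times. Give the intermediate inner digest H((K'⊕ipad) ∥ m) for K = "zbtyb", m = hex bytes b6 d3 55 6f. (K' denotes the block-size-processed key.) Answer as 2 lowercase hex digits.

Key "zbtyb" = 7a 62 74 79 62 is 5 bytes ≤ B = 7; zero-pad to 7 bytes: K' = 7a 62 74 79 62 00 00.
K' ⊕ ipad = 4c 54 42 4f 54 36 36.
Inner input = 4c 54 42 4f 54 36 36 ∥ b6 d3 55 6f.
Inner hash: XOR 4c⊕54⊕42⊕4f⊕54⊕36⊕36⊕b6⊕d3⊕55⊕6f = 1e.

1e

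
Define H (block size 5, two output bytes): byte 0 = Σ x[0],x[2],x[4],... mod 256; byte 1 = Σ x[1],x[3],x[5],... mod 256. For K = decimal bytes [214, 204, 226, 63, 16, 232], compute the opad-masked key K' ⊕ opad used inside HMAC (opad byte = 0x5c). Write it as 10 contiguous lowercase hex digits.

Key decimal bytes [214, 204, 226, 63, 16, 232] = d6 cc e2 3f 10 e8 is 6 bytes > B = 5, so hash it first: H(key) = c8 f3, then zero-pad to 5 bytes: K' = c8 f3 00 00 00.
XOR each byte with 0x5c: c8⊕5c=94, f3⊕5c=af, 00⊕5c=5c, 00⊕5c=5c, 00⊕5c=5c.

94af5c5c5c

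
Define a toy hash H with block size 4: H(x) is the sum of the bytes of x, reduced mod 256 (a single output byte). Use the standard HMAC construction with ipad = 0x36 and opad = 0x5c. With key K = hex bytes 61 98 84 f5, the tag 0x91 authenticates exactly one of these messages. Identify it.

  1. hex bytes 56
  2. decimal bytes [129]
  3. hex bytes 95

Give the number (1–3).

Key hex bytes 61 98 84 f5 is exactly B = 4 bytes: K' = 61 98 84 f5.
K' ⊕ ipad = 57 ae b2 c3; K' ⊕ opad = 3d c4 d8 a9.
m1: inner = H(57 ae b2 c3 56) = d0; tag = H(3d c4 d8 a9 d0) = 52
m2: inner = H(57 ae b2 c3 81) = fb; tag = H(3d c4 d8 a9 fb) = 7d
m3: inner = H(57 ae b2 c3 95) = 0f; tag = H(3d c4 d8 a9 0f) = 91 ← matches

3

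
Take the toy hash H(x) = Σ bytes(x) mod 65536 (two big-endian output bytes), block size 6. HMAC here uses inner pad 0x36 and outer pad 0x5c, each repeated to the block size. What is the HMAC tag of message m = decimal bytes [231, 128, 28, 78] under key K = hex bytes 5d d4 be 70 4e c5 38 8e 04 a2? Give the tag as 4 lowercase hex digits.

0310

Key hex bytes 5d d4 be 70 4e c5 38 8e 04 a2 is 10 bytes > B = 6, so hash it first: H(key) = 04 de, then zero-pad to 6 bytes: K' = 04 de 00 00 00 00.
K' ⊕ ipad = 32 e8 36 36 36 36.  K' ⊕ opad = 58 82 5c 5c 5c 5c.
Inner input = (K'⊕ipad) ∥ m = 32 e8 36 36 36 36 ∥ e7 80 1c 4e.
Inner hash: sum = 50+232+54+54+54+54+231+128+28+78 = 963 → 03 c3.
Outer input = (K'⊕opad) ∥ inner = 58 82 5c 5c 5c 5c ∥ 03 c3.
Outer hash (tag): sum = 88+130+92+92+92+92+3+195 = 784 → 03 10.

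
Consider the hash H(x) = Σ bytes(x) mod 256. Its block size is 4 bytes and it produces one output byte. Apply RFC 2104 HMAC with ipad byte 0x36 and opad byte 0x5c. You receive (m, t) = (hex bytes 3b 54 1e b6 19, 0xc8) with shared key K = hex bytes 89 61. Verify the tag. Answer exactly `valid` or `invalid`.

valid

Key hex bytes 89 61 is 2 bytes ≤ B = 4; zero-pad to 4 bytes: K' = 89 61 00 00.
K' ⊕ ipad = bf 57 36 36; K' ⊕ opad = d5 3d 5c 5c.
Inner hash: sum = 191+87+54+54+59+84+30+182+25 = 766; mod 256 = 254 → fe.
Outer hash (recomputed tag): sum = 213+61+92+92+254 = 712; mod 256 = 200 → c8.
Recomputed tag = c8; claimed = c8 → match.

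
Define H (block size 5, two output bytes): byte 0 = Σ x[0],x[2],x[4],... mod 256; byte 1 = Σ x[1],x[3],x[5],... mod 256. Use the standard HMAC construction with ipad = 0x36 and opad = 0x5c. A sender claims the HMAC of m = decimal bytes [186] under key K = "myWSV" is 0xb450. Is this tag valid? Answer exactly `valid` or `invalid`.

valid

Key "myWSV" = 6d 79 57 53 56 is exactly B = 5 bytes: K' = 6d 79 57 53 56.
K' ⊕ ipad = 5b 4f 61 65 60; K' ⊕ opad = 31 25 0b 0f 0a.
Inner hash: even-index sum = 284 mod 256 = 28; odd-index sum = 366 mod 256 = 110 → 1c 6e.
Outer hash (recomputed tag): even-index sum = 180 mod 256 = 180; odd-index sum = 80 mod 256 = 80 → b4 50.
Recomputed tag = b450; claimed = b450 → match.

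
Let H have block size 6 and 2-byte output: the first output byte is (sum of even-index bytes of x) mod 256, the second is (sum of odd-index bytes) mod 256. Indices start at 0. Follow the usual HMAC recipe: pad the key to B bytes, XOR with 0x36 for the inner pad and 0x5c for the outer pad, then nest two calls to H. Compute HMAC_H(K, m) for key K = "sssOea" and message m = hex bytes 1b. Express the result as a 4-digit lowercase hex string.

Key "sssOea" = 73 73 73 4f 65 61 is exactly B = 6 bytes: K' = 73 73 73 4f 65 61.
K' ⊕ ipad = 45 45 45 79 53 57.  K' ⊕ opad = 2f 2f 2f 13 39 3d.
Inner input = (K'⊕ipad) ∥ m = 45 45 45 79 53 57 ∥ 1b.
Inner hash: even-index sum = 248 mod 256 = 248; odd-index sum = 277 mod 256 = 21 → f8 15.
Outer input = (K'⊕opad) ∥ inner = 2f 2f 2f 13 39 3d ∥ f8 15.
Outer hash (tag): even-index sum = 399 mod 256 = 143; odd-index sum = 148 mod 256 = 148 → 8f 94.

8f94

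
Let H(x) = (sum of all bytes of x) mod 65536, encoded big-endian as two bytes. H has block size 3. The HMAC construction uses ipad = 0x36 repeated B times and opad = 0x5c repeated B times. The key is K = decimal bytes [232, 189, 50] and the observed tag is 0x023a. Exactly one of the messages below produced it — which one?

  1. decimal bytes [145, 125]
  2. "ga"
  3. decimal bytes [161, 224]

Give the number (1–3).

2

Key decimal bytes [232, 189, 50] = e8 bd 32 is exactly B = 3 bytes: K' = e8 bd 32.
K' ⊕ ipad = de 8b 04; K' ⊕ opad = b4 e1 6e.
m1: inner = H(de 8b 04 91 7d) = 02 7b; tag = H(b4 e1 6e 02 7b) = 0280
m2: inner = H(de 8b 04 67 61) = 02 35; tag = H(b4 e1 6e 02 35) = 023a ← matches
m3: inner = H(de 8b 04 a1 e0) = 02 ee; tag = H(b4 e1 6e 02 ee) = 02f3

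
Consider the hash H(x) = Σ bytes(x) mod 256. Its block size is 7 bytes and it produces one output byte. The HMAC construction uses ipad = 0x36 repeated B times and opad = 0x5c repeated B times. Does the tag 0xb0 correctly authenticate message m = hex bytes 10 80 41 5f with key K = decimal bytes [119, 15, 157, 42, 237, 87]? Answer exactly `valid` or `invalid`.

valid

Key decimal bytes [119, 15, 157, 42, 237, 87] = 77 0f 9d 2a ed 57 is 6 bytes ≤ B = 7; zero-pad to 7 bytes: K' = 77 0f 9d 2a ed 57 00.
K' ⊕ ipad = 41 39 ab 1c db 61 36; K' ⊕ opad = 2b 53 c1 76 b1 0b 5c.
Inner hash: sum = 65+57+171+28+219+97+54+16+128+65+95 = 995; mod 256 = 227 → e3.
Outer hash (recomputed tag): sum = 43+83+193+118+177+11+92+227 = 944; mod 256 = 176 → b0.
Recomputed tag = b0; claimed = b0 → match.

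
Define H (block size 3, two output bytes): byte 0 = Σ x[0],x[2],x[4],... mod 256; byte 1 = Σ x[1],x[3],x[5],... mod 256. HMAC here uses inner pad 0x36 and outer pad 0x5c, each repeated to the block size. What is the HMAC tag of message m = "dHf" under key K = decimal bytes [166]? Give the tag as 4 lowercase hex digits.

566a

Key decimal bytes [166] = a6 is 1 byte ≤ B = 3; zero-pad to 3 bytes: K' = a6 00 00.
K' ⊕ ipad = 90 36 36.  K' ⊕ opad = fa 5c 5c.
Inner input = (K'⊕ipad) ∥ m = 90 36 36 ∥ 64 48 66.
Inner hash: even-index sum = 270 mod 256 = 14; odd-index sum = 256 mod 256 = 0 → 0e 00.
Outer input = (K'⊕opad) ∥ inner = fa 5c 5c ∥ 0e 00.
Outer hash (tag): even-index sum = 342 mod 256 = 86; odd-index sum = 106 mod 256 = 106 → 56 6a.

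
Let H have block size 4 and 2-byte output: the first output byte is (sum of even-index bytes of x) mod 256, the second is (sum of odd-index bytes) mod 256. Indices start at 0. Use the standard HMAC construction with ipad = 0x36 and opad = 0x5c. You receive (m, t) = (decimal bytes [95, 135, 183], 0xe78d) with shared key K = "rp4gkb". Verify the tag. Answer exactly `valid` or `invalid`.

Key "rp4gkb" = 72 70 34 67 6b 62 is 6 bytes > B = 4, so hash it first: H(key) = 11 39, then zero-pad to 4 bytes: K' = 11 39 00 00.
K' ⊕ ipad = 27 0f 36 36; K' ⊕ opad = 4d 65 5c 5c.
Inner hash: even-index sum = 371 mod 256 = 115; odd-index sum = 204 mod 256 = 204 → 73 cc.
Outer hash (recomputed tag): even-index sum = 284 mod 256 = 28; odd-index sum = 397 mod 256 = 141 → 1c 8d.
Recomputed tag = 1c8d; claimed = e78d → mismatch.

invalid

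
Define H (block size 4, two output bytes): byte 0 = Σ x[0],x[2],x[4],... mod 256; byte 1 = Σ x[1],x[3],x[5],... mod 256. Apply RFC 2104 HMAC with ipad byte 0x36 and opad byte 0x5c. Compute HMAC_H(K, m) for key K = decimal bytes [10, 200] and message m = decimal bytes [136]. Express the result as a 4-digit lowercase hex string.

Key decimal bytes [10, 200] = 0a c8 is 2 bytes ≤ B = 4; zero-pad to 4 bytes: K' = 0a c8 00 00.
K' ⊕ ipad = 3c fe 36 36.  K' ⊕ opad = 56 94 5c 5c.
Inner input = (K'⊕ipad) ∥ m = 3c fe 36 36 ∥ 88.
Inner hash: even-index sum = 250 mod 256 = 250; odd-index sum = 308 mod 256 = 52 → fa 34.
Outer input = (K'⊕opad) ∥ inner = 56 94 5c 5c ∥ fa 34.
Outer hash (tag): even-index sum = 428 mod 256 = 172; odd-index sum = 292 mod 256 = 36 → ac 24.

ac24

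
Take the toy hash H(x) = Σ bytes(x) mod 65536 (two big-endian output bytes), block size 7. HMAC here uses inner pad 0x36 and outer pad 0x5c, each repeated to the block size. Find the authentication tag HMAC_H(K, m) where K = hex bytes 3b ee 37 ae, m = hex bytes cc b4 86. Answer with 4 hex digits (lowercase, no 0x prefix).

Key hex bytes 3b ee 37 ae is 4 bytes ≤ B = 7; zero-pad to 7 bytes: K' = 3b ee 37 ae 00 00 00.
K' ⊕ ipad = 0d d8 01 98 36 36 36.  K' ⊕ opad = 67 b2 6b f2 5c 5c 5c.
Inner input = (K'⊕ipad) ∥ m = 0d d8 01 98 36 36 36 ∥ cc b4 86.
Inner hash: sum = 13+216+1+152+54+54+54+204+180+134 = 1062 → 04 26.
Outer input = (K'⊕opad) ∥ inner = 67 b2 6b f2 5c 5c 5c ∥ 04 26.
Outer hash (tag): sum = 103+178+107+242+92+92+92+4+38 = 948 → 03 b4.

03b4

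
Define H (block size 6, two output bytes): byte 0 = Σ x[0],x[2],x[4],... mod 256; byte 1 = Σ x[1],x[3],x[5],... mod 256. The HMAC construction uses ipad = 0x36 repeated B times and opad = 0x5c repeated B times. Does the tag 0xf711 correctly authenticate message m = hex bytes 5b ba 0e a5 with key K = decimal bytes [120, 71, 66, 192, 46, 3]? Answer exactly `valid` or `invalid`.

Key decimal bytes [120, 71, 66, 192, 46, 3] = 78 47 42 c0 2e 03 is exactly B = 6 bytes: K' = 78 47 42 c0 2e 03.
K' ⊕ ipad = 4e 71 74 f6 18 35; K' ⊕ opad = 24 1b 1e 9c 72 5f.
Inner hash: even-index sum = 323 mod 256 = 67; odd-index sum = 763 mod 256 = 251 → 43 fb.
Outer hash (recomputed tag): even-index sum = 247 mod 256 = 247; odd-index sum = 529 mod 256 = 17 → f7 11.
Recomputed tag = f711; claimed = f711 → match.

valid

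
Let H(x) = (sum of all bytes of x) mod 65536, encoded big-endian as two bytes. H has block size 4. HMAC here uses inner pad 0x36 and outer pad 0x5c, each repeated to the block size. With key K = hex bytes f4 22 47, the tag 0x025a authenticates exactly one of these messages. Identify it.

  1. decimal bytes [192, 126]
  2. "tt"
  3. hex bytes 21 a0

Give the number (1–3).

1

Key hex bytes f4 22 47 is 3 bytes ≤ B = 4; zero-pad to 4 bytes: K' = f4 22 47 00.
K' ⊕ ipad = c2 14 71 36; K' ⊕ opad = a8 7e 1b 5c.
m1: inner = H(c2 14 71 36 c0 7e) = 02 bb; tag = H(a8 7e 1b 5c 02 bb) = 025a ← matches
m2: inner = H(c2 14 71 36 74 74) = 02 65; tag = H(a8 7e 1b 5c 02 65) = 0204
m3: inner = H(c2 14 71 36 21 a0) = 02 3e; tag = H(a8 7e 1b 5c 02 3e) = 01dd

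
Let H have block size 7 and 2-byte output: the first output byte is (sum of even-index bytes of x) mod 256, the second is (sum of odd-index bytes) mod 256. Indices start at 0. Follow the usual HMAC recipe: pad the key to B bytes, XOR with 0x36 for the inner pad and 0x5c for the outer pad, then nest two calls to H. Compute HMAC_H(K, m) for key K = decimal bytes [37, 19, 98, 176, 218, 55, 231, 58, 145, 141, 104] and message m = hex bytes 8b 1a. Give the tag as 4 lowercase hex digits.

1f88

Key decimal bytes [37, 19, 98, 176, 218, 55, 231, 58, 145, 141, 104] = 25 13 62 b0 da 37 e7 3a 91 8d 68 is 11 bytes > B = 7, so hash it first: H(key) = 41 c1, then zero-pad to 7 bytes: K' = 41 c1 00 00 00 00 00.
K' ⊕ ipad = 77 f7 36 36 36 36 36.  K' ⊕ opad = 1d 9d 5c 5c 5c 5c 5c.
Inner input = (K'⊕ipad) ∥ m = 77 f7 36 36 36 36 36 ∥ 8b 1a.
Inner hash: even-index sum = 307 mod 256 = 51; odd-index sum = 494 mod 256 = 238 → 33 ee.
Outer input = (K'⊕opad) ∥ inner = 1d 9d 5c 5c 5c 5c 5c ∥ 33 ee.
Outer hash (tag): even-index sum = 543 mod 256 = 31; odd-index sum = 392 mod 256 = 136 → 1f 88.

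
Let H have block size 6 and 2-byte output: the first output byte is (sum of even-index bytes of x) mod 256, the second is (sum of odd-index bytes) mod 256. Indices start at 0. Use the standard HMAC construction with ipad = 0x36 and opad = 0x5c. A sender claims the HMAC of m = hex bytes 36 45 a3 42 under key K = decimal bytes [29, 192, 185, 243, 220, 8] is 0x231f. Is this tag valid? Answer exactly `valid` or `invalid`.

valid

Key decimal bytes [29, 192, 185, 243, 220, 8] = 1d c0 b9 f3 dc 08 is exactly B = 6 bytes: K' = 1d c0 b9 f3 dc 08.
K' ⊕ ipad = 2b f6 8f c5 ea 3e; K' ⊕ opad = 41 9c e5 af 80 54.
Inner hash: even-index sum = 637 mod 256 = 125; odd-index sum = 640 mod 256 = 128 → 7d 80.
Outer hash (recomputed tag): even-index sum = 547 mod 256 = 35; odd-index sum = 543 mod 256 = 31 → 23 1f.
Recomputed tag = 231f; claimed = 231f → match.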